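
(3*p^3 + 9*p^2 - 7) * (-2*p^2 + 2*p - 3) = -6*p^5 - 12*p^4 + 9*p^3 - 13*p^2 - 14*p + 21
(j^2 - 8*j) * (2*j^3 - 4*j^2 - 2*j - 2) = 2*j^5 - 20*j^4 + 30*j^3 + 14*j^2 + 16*j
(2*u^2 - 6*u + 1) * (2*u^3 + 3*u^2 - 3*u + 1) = 4*u^5 - 6*u^4 - 22*u^3 + 23*u^2 - 9*u + 1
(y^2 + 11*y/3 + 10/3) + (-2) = y^2 + 11*y/3 + 4/3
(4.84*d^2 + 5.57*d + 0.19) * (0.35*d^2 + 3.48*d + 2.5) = 1.694*d^4 + 18.7927*d^3 + 31.5501*d^2 + 14.5862*d + 0.475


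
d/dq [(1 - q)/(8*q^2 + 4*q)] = (q^2/2 - q - 1/4)/(q^2*(4*q^2 + 4*q + 1))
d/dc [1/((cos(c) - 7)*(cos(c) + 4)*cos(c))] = (3*sin(c) - 28*sin(c)/cos(c)^2 - 6*tan(c))/((cos(c) - 7)^2*(cos(c) + 4)^2)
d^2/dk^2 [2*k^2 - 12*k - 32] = 4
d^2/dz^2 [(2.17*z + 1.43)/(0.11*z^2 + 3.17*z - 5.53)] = ((0.22*z + 3.17)*(0.44*z + 6.34)*(2.17*z + 1.43) - (1.4322*z + 14.0724)*(0.11*z^2 + 3.17*z - 5.53))/(0.11*z^2 + 3.17*z - 5.53)^3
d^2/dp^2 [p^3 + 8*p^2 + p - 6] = 6*p + 16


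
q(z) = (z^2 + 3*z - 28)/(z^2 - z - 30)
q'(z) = (1 - 2*z)*(z^2 + 3*z - 28)/(z^2 - z - 30)^2 + (2*z + 3)/(z^2 - z - 30) = 2*(-2*z^2 - 2*z - 59)/(z^4 - 2*z^3 - 59*z^2 + 60*z + 900)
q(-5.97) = -0.88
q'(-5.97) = -1.76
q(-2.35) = 1.33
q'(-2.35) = -0.27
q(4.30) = -0.21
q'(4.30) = -0.84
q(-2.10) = 1.27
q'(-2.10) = -0.23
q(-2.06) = 1.26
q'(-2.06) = -0.23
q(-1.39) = 1.13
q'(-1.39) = -0.17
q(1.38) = 0.74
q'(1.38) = -0.15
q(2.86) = 0.46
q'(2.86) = -0.27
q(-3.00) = 1.56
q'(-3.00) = -0.44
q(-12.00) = 0.63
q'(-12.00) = -0.04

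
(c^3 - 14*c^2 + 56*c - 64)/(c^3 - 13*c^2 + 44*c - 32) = (c - 2)/(c - 1)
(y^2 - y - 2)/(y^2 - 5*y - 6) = (y - 2)/(y - 6)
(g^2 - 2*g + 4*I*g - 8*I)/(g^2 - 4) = (g + 4*I)/(g + 2)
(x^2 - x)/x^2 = (x - 1)/x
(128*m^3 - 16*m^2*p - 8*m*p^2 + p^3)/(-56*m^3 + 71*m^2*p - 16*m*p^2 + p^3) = (-16*m^2 + p^2)/(7*m^2 - 8*m*p + p^2)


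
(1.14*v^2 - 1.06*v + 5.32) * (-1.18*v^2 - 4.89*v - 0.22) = -1.3452*v^4 - 4.3238*v^3 - 1.345*v^2 - 25.7816*v - 1.1704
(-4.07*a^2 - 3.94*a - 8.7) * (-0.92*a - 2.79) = 3.7444*a^3 + 14.9801*a^2 + 18.9966*a + 24.273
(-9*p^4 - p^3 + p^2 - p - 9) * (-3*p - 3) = 27*p^5 + 30*p^4 + 30*p + 27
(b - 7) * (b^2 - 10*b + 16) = b^3 - 17*b^2 + 86*b - 112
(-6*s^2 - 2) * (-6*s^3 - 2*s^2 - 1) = 36*s^5 + 12*s^4 + 12*s^3 + 10*s^2 + 2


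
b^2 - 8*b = b*(b - 8)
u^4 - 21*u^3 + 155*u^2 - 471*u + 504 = (u - 8)*(u - 7)*(u - 3)^2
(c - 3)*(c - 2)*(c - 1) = c^3 - 6*c^2 + 11*c - 6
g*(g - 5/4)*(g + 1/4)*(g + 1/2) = g^4 - g^3/2 - 13*g^2/16 - 5*g/32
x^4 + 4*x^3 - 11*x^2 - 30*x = x*(x - 3)*(x + 2)*(x + 5)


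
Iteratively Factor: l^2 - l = (l - 1)*(l)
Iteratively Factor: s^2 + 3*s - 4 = (s - 1)*(s + 4)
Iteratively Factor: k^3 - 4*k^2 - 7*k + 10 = (k - 5)*(k^2 + k - 2) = (k - 5)*(k + 2)*(k - 1)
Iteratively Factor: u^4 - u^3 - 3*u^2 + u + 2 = (u - 1)*(u^3 - 3*u - 2) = (u - 1)*(u + 1)*(u^2 - u - 2) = (u - 2)*(u - 1)*(u + 1)*(u + 1)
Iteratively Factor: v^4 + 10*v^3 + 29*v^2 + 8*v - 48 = (v + 3)*(v^3 + 7*v^2 + 8*v - 16) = (v - 1)*(v + 3)*(v^2 + 8*v + 16) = (v - 1)*(v + 3)*(v + 4)*(v + 4)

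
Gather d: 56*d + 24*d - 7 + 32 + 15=80*d + 40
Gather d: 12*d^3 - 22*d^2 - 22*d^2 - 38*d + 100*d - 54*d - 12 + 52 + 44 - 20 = 12*d^3 - 44*d^2 + 8*d + 64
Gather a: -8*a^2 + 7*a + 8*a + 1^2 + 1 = -8*a^2 + 15*a + 2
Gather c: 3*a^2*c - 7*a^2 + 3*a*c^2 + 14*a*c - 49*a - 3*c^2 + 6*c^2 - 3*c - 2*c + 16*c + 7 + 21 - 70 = -7*a^2 - 49*a + c^2*(3*a + 3) + c*(3*a^2 + 14*a + 11) - 42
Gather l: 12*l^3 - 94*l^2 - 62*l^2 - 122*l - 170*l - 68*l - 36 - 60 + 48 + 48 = 12*l^3 - 156*l^2 - 360*l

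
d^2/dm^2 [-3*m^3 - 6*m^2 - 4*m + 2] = -18*m - 12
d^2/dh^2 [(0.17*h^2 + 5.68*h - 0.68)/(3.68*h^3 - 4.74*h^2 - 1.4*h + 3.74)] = (4.60441600000001*h^6 + 461.524992*h^5 - 699.7152*h^4 + 468.528016*h^3 - 990.665208*h^2 + 633.235584*h + 37.461608)/(49.836032*h^9 - 192.572928*h^8 + 191.164224*h^7 + 191.972184*h^6 - 464.150928*h^5 + 108.604392*h^4 + 300.590944*h^3 - 176.912472*h^2 - 58.74792*h + 52.313624)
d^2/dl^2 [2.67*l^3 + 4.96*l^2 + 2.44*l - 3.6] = 16.02*l + 9.92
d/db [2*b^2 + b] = 4*b + 1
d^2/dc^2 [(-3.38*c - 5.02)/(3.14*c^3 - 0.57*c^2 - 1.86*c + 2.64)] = (-199.952688*c^5 - 557.64516*c^4 + 102.079308*c^3 + 502.353036*c^2 + 187.232184*c - 83.03688)/(30.959144*c^9 - 16.859916*c^8 - 51.95601*c^7 + 97.877007*c^6 + 2.426058*c^5 - 95.854644*c^4 + 76.012344*c^3 + 15.482016*c^2 - 38.890368*c + 18.399744)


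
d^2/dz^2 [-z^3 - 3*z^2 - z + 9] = -6*z - 6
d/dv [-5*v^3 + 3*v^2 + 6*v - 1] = -15*v^2 + 6*v + 6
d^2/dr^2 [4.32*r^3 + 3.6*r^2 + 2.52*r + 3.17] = 25.92*r + 7.2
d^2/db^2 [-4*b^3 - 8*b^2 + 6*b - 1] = -24*b - 16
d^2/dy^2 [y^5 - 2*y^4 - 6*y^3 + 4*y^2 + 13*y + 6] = 20*y^3 - 24*y^2 - 36*y + 8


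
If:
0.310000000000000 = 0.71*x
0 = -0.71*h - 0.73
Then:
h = -1.03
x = 0.44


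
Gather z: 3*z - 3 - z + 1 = 2*z - 2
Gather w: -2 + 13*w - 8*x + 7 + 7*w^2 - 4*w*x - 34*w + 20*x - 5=7*w^2 + w*(-4*x - 21) + 12*x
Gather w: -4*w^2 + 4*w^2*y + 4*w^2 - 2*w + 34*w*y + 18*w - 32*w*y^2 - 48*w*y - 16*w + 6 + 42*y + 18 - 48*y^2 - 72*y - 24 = 4*w^2*y + w*(-32*y^2 - 14*y) - 48*y^2 - 30*y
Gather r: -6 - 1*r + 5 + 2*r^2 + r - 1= 2*r^2 - 2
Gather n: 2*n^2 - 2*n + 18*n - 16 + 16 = 2*n^2 + 16*n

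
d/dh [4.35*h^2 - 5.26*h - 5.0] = 8.7*h - 5.26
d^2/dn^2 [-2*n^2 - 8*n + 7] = -4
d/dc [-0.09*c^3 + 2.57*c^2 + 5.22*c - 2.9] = -0.27*c^2 + 5.14*c + 5.22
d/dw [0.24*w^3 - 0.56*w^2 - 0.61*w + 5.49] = 0.72*w^2 - 1.12*w - 0.61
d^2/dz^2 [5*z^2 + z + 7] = 10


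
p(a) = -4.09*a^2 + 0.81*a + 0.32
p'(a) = 0.81 - 8.18*a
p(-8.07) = -272.58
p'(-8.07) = 66.82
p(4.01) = -62.20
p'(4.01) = -31.99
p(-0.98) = -4.40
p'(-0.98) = 8.83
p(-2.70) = -31.68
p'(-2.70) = 22.90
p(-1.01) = -4.67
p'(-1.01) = 9.07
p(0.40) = -0.01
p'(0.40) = -2.46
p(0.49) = -0.27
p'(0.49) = -3.20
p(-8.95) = -334.55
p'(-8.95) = 74.02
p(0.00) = 0.32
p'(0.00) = 0.81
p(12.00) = -578.92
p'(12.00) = -97.35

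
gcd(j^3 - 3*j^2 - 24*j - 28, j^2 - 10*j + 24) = 1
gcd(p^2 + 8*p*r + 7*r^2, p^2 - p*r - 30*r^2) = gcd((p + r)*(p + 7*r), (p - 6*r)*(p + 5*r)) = 1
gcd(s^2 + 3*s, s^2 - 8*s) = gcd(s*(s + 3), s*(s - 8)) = s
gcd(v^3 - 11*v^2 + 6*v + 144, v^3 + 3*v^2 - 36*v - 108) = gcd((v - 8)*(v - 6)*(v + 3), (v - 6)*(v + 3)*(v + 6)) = v^2 - 3*v - 18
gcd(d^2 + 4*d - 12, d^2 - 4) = d - 2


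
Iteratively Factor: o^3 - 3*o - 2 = (o - 2)*(o^2 + 2*o + 1) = (o - 2)*(o + 1)*(o + 1)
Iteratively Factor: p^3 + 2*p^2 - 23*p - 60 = (p - 5)*(p^2 + 7*p + 12) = (p - 5)*(p + 4)*(p + 3)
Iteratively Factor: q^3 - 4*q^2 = (q)*(q^2 - 4*q) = q*(q - 4)*(q)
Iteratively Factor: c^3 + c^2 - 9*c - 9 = (c + 3)*(c^2 - 2*c - 3) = (c + 1)*(c + 3)*(c - 3)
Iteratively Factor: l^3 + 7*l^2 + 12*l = (l + 4)*(l^2 + 3*l) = (l + 3)*(l + 4)*(l)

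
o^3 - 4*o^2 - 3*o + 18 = (o - 3)^2*(o + 2)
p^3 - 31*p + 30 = (p - 5)*(p - 1)*(p + 6)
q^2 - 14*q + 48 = (q - 8)*(q - 6)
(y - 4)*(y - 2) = y^2 - 6*y + 8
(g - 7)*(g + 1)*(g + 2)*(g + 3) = g^4 - g^3 - 31*g^2 - 71*g - 42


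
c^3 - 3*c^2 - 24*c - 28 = (c - 7)*(c + 2)^2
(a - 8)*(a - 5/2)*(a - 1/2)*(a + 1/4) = a^4 - 43*a^3/4 + 45*a^2/2 - 59*a/16 - 5/2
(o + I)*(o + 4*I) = o^2 + 5*I*o - 4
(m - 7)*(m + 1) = m^2 - 6*m - 7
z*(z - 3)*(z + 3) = z^3 - 9*z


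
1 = 1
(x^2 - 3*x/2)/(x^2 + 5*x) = (x - 3/2)/(x + 5)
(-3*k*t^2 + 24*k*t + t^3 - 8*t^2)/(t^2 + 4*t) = (-3*k*t + 24*k + t^2 - 8*t)/(t + 4)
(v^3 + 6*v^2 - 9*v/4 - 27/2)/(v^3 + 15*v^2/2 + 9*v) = (v - 3/2)/v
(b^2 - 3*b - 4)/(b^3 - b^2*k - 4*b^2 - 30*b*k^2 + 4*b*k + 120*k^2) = (b + 1)/(b^2 - b*k - 30*k^2)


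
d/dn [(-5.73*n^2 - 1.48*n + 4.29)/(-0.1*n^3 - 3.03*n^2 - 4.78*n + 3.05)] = (-0.573*n^4 - 0.295999999999999*n^3 + 24.192*n^2 - 8.9556*n + 15.9922)/(0.01*n^6 + 0.606*n^5 + 10.1369*n^4 + 28.3568*n^3 + 4.3654*n^2 - 29.158*n + 9.3025)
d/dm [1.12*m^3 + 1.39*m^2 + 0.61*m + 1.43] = 3.36*m^2 + 2.78*m + 0.61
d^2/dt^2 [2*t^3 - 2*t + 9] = 12*t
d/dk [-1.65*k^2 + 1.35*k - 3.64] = 1.35 - 3.3*k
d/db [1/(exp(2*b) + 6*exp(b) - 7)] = 2*(-exp(b) - 3)*exp(b)/(exp(2*b) + 6*exp(b) - 7)^2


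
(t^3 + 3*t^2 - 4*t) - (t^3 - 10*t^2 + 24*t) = 13*t^2 - 28*t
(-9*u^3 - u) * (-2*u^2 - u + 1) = 18*u^5 + 9*u^4 - 7*u^3 + u^2 - u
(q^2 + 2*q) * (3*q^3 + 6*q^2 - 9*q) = 3*q^5 + 12*q^4 + 3*q^3 - 18*q^2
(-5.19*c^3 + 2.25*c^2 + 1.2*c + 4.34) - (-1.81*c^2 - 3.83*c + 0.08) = -5.19*c^3 + 4.06*c^2 + 5.03*c + 4.26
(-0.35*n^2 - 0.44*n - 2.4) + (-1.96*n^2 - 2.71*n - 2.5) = -2.31*n^2 - 3.15*n - 4.9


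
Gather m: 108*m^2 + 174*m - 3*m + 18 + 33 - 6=108*m^2 + 171*m + 45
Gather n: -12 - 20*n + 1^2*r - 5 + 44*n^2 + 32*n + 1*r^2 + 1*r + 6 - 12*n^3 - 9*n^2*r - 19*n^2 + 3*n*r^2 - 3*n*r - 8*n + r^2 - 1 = -12*n^3 + n^2*(25 - 9*r) + n*(3*r^2 - 3*r + 4) + 2*r^2 + 2*r - 12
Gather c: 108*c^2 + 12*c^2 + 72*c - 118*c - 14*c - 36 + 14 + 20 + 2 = 120*c^2 - 60*c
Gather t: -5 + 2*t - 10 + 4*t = 6*t - 15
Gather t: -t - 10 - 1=-t - 11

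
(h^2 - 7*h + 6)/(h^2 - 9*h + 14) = (h^2 - 7*h + 6)/(h^2 - 9*h + 14)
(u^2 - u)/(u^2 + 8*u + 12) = u*(u - 1)/(u^2 + 8*u + 12)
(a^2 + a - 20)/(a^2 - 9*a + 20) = (a + 5)/(a - 5)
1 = 1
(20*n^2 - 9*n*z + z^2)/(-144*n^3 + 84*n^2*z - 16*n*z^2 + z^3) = (-5*n + z)/(36*n^2 - 12*n*z + z^2)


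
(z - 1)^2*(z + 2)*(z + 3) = z^4 + 3*z^3 - 3*z^2 - 7*z + 6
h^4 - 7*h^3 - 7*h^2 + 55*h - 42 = (h - 7)*(h - 2)*(h - 1)*(h + 3)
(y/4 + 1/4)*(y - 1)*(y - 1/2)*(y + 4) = y^4/4 + 7*y^3/8 - 3*y^2/4 - 7*y/8 + 1/2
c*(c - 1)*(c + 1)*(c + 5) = c^4 + 5*c^3 - c^2 - 5*c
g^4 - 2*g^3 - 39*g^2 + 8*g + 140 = (g - 7)*(g - 2)*(g + 2)*(g + 5)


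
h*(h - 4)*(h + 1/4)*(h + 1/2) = h^4 - 13*h^3/4 - 23*h^2/8 - h/2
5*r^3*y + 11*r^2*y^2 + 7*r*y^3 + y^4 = y*(r + y)^2*(5*r + y)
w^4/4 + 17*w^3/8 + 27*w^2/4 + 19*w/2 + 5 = (w/4 + 1/2)*(w + 2)^2*(w + 5/2)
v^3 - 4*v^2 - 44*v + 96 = (v - 8)*(v - 2)*(v + 6)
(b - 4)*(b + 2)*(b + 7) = b^3 + 5*b^2 - 22*b - 56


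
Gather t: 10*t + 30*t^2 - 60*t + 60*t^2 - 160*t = 90*t^2 - 210*t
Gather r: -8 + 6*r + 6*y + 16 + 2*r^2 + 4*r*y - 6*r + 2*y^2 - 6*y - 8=2*r^2 + 4*r*y + 2*y^2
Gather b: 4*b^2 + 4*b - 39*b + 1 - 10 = 4*b^2 - 35*b - 9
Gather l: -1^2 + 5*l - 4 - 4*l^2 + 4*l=-4*l^2 + 9*l - 5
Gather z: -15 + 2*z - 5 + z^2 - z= z^2 + z - 20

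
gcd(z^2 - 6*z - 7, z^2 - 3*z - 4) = z + 1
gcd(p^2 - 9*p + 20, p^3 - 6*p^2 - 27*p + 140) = p - 4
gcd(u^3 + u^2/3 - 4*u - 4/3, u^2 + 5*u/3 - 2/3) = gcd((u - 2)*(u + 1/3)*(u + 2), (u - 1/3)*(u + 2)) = u + 2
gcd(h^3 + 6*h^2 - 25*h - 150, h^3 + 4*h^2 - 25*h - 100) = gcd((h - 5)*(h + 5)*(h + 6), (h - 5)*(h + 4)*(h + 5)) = h^2 - 25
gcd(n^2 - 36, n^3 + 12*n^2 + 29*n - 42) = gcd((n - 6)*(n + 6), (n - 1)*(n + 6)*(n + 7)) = n + 6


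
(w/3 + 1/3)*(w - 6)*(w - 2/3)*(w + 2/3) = w^4/3 - 5*w^3/3 - 58*w^2/27 + 20*w/27 + 8/9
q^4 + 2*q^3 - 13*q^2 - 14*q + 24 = (q - 3)*(q - 1)*(q + 2)*(q + 4)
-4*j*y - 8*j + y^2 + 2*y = (-4*j + y)*(y + 2)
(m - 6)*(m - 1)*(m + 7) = m^3 - 43*m + 42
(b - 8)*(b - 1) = b^2 - 9*b + 8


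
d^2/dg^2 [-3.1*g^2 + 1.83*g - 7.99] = -6.20000000000000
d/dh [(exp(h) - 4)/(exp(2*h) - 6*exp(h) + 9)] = (5 - exp(h))*exp(h)/(exp(3*h) - 9*exp(2*h) + 27*exp(h) - 27)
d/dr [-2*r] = -2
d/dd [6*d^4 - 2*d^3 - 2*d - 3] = 24*d^3 - 6*d^2 - 2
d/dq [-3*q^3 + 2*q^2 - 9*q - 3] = -9*q^2 + 4*q - 9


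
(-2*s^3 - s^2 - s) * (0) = 0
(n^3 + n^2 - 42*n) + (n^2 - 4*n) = n^3 + 2*n^2 - 46*n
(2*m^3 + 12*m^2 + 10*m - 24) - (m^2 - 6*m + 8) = 2*m^3 + 11*m^2 + 16*m - 32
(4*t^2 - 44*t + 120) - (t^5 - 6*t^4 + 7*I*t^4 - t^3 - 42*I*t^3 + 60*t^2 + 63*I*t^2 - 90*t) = -t^5 + 6*t^4 - 7*I*t^4 + t^3 + 42*I*t^3 - 56*t^2 - 63*I*t^2 + 46*t + 120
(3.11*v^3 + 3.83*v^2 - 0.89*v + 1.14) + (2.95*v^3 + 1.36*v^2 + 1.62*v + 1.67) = 6.06*v^3 + 5.19*v^2 + 0.73*v + 2.81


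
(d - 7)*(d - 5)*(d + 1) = d^3 - 11*d^2 + 23*d + 35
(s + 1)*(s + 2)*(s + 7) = s^3 + 10*s^2 + 23*s + 14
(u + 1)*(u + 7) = u^2 + 8*u + 7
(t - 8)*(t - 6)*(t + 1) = t^3 - 13*t^2 + 34*t + 48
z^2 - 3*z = z*(z - 3)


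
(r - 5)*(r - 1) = r^2 - 6*r + 5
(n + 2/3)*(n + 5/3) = n^2 + 7*n/3 + 10/9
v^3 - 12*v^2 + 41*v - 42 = (v - 7)*(v - 3)*(v - 2)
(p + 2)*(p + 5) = p^2 + 7*p + 10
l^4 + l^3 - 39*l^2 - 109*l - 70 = (l - 7)*(l + 1)*(l + 2)*(l + 5)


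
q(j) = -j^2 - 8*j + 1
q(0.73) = -5.37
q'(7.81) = -23.62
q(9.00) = -152.00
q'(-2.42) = -3.16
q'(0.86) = -9.72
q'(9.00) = -26.00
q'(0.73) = -9.46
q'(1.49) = -10.98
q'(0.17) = -8.34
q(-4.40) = 16.84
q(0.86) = -6.62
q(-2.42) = 14.50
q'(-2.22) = -3.56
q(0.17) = -0.39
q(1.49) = -13.14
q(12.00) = -239.00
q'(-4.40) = 0.80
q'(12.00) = -32.00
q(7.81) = -122.48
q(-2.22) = 13.83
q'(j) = -2*j - 8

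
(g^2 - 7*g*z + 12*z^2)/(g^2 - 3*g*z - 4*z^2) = (g - 3*z)/(g + z)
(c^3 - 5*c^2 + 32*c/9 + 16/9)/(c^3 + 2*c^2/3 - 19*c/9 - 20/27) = 3*(c - 4)/(3*c + 5)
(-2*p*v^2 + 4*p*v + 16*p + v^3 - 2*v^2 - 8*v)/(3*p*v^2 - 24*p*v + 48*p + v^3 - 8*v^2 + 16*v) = (-2*p*v - 4*p + v^2 + 2*v)/(3*p*v - 12*p + v^2 - 4*v)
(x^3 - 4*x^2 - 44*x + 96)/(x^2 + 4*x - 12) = x - 8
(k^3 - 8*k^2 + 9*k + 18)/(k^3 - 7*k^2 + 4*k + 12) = (k - 3)/(k - 2)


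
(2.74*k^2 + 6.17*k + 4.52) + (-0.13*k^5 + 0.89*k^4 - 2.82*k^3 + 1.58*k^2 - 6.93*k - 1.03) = -0.13*k^5 + 0.89*k^4 - 2.82*k^3 + 4.32*k^2 - 0.76*k + 3.49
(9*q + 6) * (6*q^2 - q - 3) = 54*q^3 + 27*q^2 - 33*q - 18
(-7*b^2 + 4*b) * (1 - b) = 7*b^3 - 11*b^2 + 4*b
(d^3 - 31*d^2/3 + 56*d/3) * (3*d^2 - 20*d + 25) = 3*d^5 - 51*d^4 + 863*d^3/3 - 1895*d^2/3 + 1400*d/3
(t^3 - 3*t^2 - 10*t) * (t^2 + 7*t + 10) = t^5 + 4*t^4 - 21*t^3 - 100*t^2 - 100*t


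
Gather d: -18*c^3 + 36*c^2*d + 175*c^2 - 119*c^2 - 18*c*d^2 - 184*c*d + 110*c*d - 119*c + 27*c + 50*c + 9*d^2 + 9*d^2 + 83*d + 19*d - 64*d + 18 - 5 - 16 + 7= -18*c^3 + 56*c^2 - 42*c + d^2*(18 - 18*c) + d*(36*c^2 - 74*c + 38) + 4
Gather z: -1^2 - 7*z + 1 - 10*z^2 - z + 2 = -10*z^2 - 8*z + 2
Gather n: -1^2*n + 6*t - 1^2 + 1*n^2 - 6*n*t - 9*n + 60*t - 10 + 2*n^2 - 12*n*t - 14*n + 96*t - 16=3*n^2 + n*(-18*t - 24) + 162*t - 27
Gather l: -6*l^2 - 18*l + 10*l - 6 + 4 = -6*l^2 - 8*l - 2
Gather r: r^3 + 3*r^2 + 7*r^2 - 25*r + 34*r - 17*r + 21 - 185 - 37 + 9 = r^3 + 10*r^2 - 8*r - 192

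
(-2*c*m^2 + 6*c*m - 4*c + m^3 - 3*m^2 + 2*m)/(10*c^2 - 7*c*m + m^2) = (-m^2 + 3*m - 2)/(5*c - m)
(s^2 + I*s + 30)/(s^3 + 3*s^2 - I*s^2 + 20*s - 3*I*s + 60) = (s + 6*I)/(s^2 + s*(3 + 4*I) + 12*I)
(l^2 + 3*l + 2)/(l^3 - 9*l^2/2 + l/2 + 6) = 2*(l + 2)/(2*l^2 - 11*l + 12)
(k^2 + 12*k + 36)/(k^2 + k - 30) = (k + 6)/(k - 5)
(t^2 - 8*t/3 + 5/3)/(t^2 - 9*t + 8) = (t - 5/3)/(t - 8)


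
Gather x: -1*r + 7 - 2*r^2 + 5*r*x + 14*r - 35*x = -2*r^2 + 13*r + x*(5*r - 35) + 7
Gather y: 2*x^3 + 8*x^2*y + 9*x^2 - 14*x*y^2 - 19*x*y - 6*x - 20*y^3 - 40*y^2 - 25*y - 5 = 2*x^3 + 9*x^2 - 6*x - 20*y^3 + y^2*(-14*x - 40) + y*(8*x^2 - 19*x - 25) - 5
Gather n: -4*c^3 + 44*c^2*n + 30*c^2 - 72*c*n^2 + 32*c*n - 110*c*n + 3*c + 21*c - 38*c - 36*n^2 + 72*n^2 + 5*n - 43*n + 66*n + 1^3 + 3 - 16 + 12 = -4*c^3 + 30*c^2 - 14*c + n^2*(36 - 72*c) + n*(44*c^2 - 78*c + 28)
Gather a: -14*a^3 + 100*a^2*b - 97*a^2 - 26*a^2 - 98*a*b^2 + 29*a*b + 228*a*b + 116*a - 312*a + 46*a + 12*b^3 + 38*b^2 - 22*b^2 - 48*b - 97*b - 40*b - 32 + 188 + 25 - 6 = -14*a^3 + a^2*(100*b - 123) + a*(-98*b^2 + 257*b - 150) + 12*b^3 + 16*b^2 - 185*b + 175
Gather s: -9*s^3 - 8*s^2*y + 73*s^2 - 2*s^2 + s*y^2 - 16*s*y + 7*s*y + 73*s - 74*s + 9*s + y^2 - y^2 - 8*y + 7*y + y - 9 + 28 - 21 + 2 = -9*s^3 + s^2*(71 - 8*y) + s*(y^2 - 9*y + 8)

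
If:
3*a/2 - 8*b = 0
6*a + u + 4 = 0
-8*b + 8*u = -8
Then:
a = -16/33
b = -1/11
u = -12/11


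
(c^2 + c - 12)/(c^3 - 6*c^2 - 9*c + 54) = (c + 4)/(c^2 - 3*c - 18)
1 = 1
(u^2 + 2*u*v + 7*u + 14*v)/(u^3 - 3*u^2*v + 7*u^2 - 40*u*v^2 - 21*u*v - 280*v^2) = (u + 2*v)/(u^2 - 3*u*v - 40*v^2)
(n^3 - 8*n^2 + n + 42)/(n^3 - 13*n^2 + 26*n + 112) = (n - 3)/(n - 8)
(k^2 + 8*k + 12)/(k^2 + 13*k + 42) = (k + 2)/(k + 7)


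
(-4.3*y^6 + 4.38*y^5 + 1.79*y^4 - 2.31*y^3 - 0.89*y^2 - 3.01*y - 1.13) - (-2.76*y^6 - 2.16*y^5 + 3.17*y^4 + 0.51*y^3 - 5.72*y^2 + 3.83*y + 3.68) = -1.54*y^6 + 6.54*y^5 - 1.38*y^4 - 2.82*y^3 + 4.83*y^2 - 6.84*y - 4.81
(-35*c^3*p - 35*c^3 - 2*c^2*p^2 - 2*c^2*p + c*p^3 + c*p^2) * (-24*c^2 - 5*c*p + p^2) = 840*c^5*p + 840*c^5 + 223*c^4*p^2 + 223*c^4*p - 49*c^3*p^3 - 49*c^3*p^2 - 7*c^2*p^4 - 7*c^2*p^3 + c*p^5 + c*p^4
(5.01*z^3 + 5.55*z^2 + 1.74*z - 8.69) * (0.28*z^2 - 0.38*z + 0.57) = 1.4028*z^5 - 0.3498*z^4 + 1.2339*z^3 + 0.0690999999999993*z^2 + 4.294*z - 4.9533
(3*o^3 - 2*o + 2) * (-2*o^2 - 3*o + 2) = -6*o^5 - 9*o^4 + 10*o^3 + 2*o^2 - 10*o + 4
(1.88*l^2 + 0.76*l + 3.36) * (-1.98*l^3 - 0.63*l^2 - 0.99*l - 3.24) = -3.7224*l^5 - 2.6892*l^4 - 8.9928*l^3 - 8.9604*l^2 - 5.7888*l - 10.8864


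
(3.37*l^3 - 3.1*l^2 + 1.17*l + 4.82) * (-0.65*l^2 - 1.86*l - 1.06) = -2.1905*l^5 - 4.2532*l^4 + 1.4333*l^3 - 2.0232*l^2 - 10.2054*l - 5.1092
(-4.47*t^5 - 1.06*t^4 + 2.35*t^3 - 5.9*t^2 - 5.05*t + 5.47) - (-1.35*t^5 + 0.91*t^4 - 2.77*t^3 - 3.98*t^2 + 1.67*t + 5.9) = -3.12*t^5 - 1.97*t^4 + 5.12*t^3 - 1.92*t^2 - 6.72*t - 0.430000000000001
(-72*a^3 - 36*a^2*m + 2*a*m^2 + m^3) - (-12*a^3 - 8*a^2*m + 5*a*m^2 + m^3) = -60*a^3 - 28*a^2*m - 3*a*m^2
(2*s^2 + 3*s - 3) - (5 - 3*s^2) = 5*s^2 + 3*s - 8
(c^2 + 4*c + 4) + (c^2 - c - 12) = 2*c^2 + 3*c - 8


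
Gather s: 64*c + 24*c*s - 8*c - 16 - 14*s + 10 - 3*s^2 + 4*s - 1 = 56*c - 3*s^2 + s*(24*c - 10) - 7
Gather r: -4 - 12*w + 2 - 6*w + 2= -18*w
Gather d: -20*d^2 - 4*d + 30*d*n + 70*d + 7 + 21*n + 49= -20*d^2 + d*(30*n + 66) + 21*n + 56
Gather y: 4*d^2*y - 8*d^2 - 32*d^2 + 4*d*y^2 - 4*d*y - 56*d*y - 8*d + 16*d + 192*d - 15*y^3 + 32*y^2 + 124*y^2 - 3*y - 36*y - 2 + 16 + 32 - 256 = -40*d^2 + 200*d - 15*y^3 + y^2*(4*d + 156) + y*(4*d^2 - 60*d - 39) - 210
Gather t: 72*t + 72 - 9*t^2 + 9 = -9*t^2 + 72*t + 81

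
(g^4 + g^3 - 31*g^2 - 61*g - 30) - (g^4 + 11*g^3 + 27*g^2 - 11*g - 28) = -10*g^3 - 58*g^2 - 50*g - 2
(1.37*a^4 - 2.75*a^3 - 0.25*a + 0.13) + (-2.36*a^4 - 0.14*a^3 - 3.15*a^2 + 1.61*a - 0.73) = -0.99*a^4 - 2.89*a^3 - 3.15*a^2 + 1.36*a - 0.6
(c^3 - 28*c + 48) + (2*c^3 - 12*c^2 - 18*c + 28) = 3*c^3 - 12*c^2 - 46*c + 76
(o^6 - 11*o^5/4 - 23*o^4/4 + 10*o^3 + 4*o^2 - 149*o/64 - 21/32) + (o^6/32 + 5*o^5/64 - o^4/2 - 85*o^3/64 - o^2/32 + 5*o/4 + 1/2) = 33*o^6/32 - 171*o^5/64 - 25*o^4/4 + 555*o^3/64 + 127*o^2/32 - 69*o/64 - 5/32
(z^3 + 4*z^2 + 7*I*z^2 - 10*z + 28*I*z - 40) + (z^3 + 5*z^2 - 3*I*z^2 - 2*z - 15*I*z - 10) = 2*z^3 + 9*z^2 + 4*I*z^2 - 12*z + 13*I*z - 50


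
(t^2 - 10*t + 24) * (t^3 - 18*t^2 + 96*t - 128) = t^5 - 28*t^4 + 300*t^3 - 1520*t^2 + 3584*t - 3072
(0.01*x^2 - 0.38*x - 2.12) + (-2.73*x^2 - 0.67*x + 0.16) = -2.72*x^2 - 1.05*x - 1.96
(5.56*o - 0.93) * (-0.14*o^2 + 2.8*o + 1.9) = -0.7784*o^3 + 15.6982*o^2 + 7.96*o - 1.767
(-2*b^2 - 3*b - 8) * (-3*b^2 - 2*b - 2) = 6*b^4 + 13*b^3 + 34*b^2 + 22*b + 16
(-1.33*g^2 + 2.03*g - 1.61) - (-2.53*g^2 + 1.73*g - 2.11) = 1.2*g^2 + 0.3*g + 0.5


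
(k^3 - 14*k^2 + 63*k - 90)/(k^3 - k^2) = (k^3 - 14*k^2 + 63*k - 90)/(k^2*(k - 1))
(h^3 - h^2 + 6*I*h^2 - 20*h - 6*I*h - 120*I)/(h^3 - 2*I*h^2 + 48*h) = (h^2 - h - 20)/(h*(h - 8*I))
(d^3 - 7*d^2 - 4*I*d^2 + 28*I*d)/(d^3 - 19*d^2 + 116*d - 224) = d*(d - 4*I)/(d^2 - 12*d + 32)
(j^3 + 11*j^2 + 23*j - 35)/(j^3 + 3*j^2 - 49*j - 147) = (j^2 + 4*j - 5)/(j^2 - 4*j - 21)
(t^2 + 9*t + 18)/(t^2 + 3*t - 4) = (t^2 + 9*t + 18)/(t^2 + 3*t - 4)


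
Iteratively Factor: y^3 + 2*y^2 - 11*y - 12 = (y + 1)*(y^2 + y - 12) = (y + 1)*(y + 4)*(y - 3)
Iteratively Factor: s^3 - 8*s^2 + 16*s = (s - 4)*(s^2 - 4*s) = (s - 4)^2*(s)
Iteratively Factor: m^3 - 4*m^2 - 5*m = (m - 5)*(m^2 + m) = (m - 5)*(m + 1)*(m)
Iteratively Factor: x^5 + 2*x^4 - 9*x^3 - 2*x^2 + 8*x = (x + 4)*(x^4 - 2*x^3 - x^2 + 2*x) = (x + 1)*(x + 4)*(x^3 - 3*x^2 + 2*x) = (x - 1)*(x + 1)*(x + 4)*(x^2 - 2*x) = (x - 2)*(x - 1)*(x + 1)*(x + 4)*(x)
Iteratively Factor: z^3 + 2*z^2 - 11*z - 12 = (z - 3)*(z^2 + 5*z + 4) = (z - 3)*(z + 4)*(z + 1)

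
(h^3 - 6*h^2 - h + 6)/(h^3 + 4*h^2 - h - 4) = (h - 6)/(h + 4)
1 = 1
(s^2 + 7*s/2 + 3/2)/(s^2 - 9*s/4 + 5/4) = 2*(2*s^2 + 7*s + 3)/(4*s^2 - 9*s + 5)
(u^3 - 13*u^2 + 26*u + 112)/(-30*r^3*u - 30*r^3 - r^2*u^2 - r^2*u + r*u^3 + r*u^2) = (-u^3 + 13*u^2 - 26*u - 112)/(r*(30*r^2*u + 30*r^2 + r*u^2 + r*u - u^3 - u^2))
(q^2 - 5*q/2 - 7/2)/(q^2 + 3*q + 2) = (q - 7/2)/(q + 2)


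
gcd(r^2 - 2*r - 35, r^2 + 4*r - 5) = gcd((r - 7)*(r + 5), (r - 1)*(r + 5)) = r + 5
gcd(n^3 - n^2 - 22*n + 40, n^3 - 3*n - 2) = n - 2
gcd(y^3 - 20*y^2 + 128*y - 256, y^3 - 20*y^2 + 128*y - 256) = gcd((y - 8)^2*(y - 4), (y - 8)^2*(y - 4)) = y^3 - 20*y^2 + 128*y - 256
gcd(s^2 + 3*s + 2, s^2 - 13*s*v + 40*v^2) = 1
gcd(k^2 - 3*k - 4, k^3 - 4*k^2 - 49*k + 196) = k - 4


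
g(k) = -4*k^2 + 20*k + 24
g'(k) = 20 - 8*k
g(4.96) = 24.79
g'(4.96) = -19.68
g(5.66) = 9.06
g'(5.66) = -25.28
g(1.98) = 47.92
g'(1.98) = 4.16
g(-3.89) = -114.33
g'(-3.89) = 51.12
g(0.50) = 33.00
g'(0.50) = 16.00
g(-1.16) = -4.58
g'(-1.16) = 29.28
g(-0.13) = 21.33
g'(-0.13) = 21.04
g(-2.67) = -57.92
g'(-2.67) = 41.36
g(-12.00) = -792.00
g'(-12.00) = 116.00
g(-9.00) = -480.00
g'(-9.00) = 92.00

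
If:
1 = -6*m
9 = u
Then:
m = -1/6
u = 9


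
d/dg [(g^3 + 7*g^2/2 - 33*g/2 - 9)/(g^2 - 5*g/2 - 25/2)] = (4*g^4 - 20*g^3 - 119*g^2 - 278*g + 735)/(4*g^4 - 20*g^3 - 75*g^2 + 250*g + 625)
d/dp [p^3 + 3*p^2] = 3*p*(p + 2)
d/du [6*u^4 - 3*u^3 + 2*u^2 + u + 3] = 24*u^3 - 9*u^2 + 4*u + 1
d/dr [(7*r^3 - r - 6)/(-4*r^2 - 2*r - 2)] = ((1 - 21*r^2)*(2*r^2 + r + 1) - (4*r + 1)*(-7*r^3 + r + 6))/(2*(2*r^2 + r + 1)^2)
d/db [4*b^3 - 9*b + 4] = 12*b^2 - 9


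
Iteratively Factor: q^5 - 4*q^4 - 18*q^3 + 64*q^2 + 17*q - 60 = (q + 4)*(q^4 - 8*q^3 + 14*q^2 + 8*q - 15) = (q - 1)*(q + 4)*(q^3 - 7*q^2 + 7*q + 15) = (q - 1)*(q + 1)*(q + 4)*(q^2 - 8*q + 15) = (q - 3)*(q - 1)*(q + 1)*(q + 4)*(q - 5)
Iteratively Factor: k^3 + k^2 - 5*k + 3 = (k - 1)*(k^2 + 2*k - 3) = (k - 1)*(k + 3)*(k - 1)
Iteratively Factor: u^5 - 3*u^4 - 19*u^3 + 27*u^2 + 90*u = (u - 5)*(u^4 + 2*u^3 - 9*u^2 - 18*u) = (u - 5)*(u + 3)*(u^3 - u^2 - 6*u) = u*(u - 5)*(u + 3)*(u^2 - u - 6) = u*(u - 5)*(u + 2)*(u + 3)*(u - 3)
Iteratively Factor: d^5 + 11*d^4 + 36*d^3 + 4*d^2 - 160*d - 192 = (d + 3)*(d^4 + 8*d^3 + 12*d^2 - 32*d - 64) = (d + 2)*(d + 3)*(d^3 + 6*d^2 - 32) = (d - 2)*(d + 2)*(d + 3)*(d^2 + 8*d + 16) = (d - 2)*(d + 2)*(d + 3)*(d + 4)*(d + 4)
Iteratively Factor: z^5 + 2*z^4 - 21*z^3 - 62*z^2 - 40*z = (z + 2)*(z^4 - 21*z^2 - 20*z) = z*(z + 2)*(z^3 - 21*z - 20) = z*(z + 1)*(z + 2)*(z^2 - z - 20) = z*(z + 1)*(z + 2)*(z + 4)*(z - 5)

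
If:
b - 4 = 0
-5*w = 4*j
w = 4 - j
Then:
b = 4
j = 20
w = -16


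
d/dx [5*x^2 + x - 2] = 10*x + 1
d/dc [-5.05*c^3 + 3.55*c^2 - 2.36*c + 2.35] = -15.15*c^2 + 7.1*c - 2.36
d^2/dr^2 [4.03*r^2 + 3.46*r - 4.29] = 8.06000000000000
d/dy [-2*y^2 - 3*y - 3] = -4*y - 3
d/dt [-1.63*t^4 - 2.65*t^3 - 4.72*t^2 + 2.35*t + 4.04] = -6.52*t^3 - 7.95*t^2 - 9.44*t + 2.35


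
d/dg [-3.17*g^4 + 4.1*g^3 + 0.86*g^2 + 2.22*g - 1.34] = -12.68*g^3 + 12.3*g^2 + 1.72*g + 2.22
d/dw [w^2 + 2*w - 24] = 2*w + 2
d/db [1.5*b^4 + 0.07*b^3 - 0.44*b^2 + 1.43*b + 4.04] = 6.0*b^3 + 0.21*b^2 - 0.88*b + 1.43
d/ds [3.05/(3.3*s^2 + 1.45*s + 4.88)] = (-20.13*s - 4.4225)/(3.3*s^2 + 1.45*s + 4.88)^2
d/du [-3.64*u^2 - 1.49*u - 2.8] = -7.28*u - 1.49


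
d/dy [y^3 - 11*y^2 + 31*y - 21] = 3*y^2 - 22*y + 31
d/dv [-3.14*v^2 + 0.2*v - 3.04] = 0.2 - 6.28*v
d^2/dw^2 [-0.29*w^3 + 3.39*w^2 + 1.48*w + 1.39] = 6.78 - 1.74*w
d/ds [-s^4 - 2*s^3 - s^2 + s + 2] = -4*s^3 - 6*s^2 - 2*s + 1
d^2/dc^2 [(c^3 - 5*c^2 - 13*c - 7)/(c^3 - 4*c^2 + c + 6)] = 2*(-c^3 - 39*c^2 + 213*c - 277)/(c^6 - 15*c^5 + 93*c^4 - 305*c^3 + 558*c^2 - 540*c + 216)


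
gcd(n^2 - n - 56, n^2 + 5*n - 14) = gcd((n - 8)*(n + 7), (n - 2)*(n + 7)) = n + 7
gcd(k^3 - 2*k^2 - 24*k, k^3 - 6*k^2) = k^2 - 6*k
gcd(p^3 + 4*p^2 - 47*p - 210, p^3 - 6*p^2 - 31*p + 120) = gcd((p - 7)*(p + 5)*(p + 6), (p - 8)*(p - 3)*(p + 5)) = p + 5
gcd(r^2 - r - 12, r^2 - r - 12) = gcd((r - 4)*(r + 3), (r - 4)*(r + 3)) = r^2 - r - 12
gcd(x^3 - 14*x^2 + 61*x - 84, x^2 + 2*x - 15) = x - 3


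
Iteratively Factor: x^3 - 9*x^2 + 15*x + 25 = (x + 1)*(x^2 - 10*x + 25) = (x - 5)*(x + 1)*(x - 5)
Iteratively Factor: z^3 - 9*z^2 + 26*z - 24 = (z - 2)*(z^2 - 7*z + 12) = (z - 3)*(z - 2)*(z - 4)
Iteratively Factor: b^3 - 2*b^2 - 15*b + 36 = (b - 3)*(b^2 + b - 12) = (b - 3)^2*(b + 4)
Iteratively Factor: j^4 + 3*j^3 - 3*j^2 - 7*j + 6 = (j - 1)*(j^3 + 4*j^2 + j - 6) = (j - 1)*(j + 3)*(j^2 + j - 2) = (j - 1)*(j + 2)*(j + 3)*(j - 1)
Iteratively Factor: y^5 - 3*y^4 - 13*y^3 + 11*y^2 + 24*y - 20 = (y - 1)*(y^4 - 2*y^3 - 15*y^2 - 4*y + 20) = (y - 1)*(y + 2)*(y^3 - 4*y^2 - 7*y + 10) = (y - 1)*(y + 2)^2*(y^2 - 6*y + 5) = (y - 1)^2*(y + 2)^2*(y - 5)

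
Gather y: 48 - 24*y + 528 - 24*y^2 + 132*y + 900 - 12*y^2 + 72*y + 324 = -36*y^2 + 180*y + 1800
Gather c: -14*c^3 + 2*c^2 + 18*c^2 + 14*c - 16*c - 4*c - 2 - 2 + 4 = -14*c^3 + 20*c^2 - 6*c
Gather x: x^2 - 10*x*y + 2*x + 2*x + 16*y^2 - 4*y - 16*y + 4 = x^2 + x*(4 - 10*y) + 16*y^2 - 20*y + 4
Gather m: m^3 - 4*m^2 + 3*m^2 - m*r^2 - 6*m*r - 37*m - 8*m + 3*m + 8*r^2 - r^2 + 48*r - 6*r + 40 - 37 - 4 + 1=m^3 - m^2 + m*(-r^2 - 6*r - 42) + 7*r^2 + 42*r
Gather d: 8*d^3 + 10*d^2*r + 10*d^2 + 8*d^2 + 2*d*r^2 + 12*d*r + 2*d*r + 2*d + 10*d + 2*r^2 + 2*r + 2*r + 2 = 8*d^3 + d^2*(10*r + 18) + d*(2*r^2 + 14*r + 12) + 2*r^2 + 4*r + 2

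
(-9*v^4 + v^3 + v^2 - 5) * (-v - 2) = 9*v^5 + 17*v^4 - 3*v^3 - 2*v^2 + 5*v + 10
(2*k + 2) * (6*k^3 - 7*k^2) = 12*k^4 - 2*k^3 - 14*k^2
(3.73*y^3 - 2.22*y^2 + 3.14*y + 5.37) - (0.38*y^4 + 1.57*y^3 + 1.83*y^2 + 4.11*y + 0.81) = -0.38*y^4 + 2.16*y^3 - 4.05*y^2 - 0.97*y + 4.56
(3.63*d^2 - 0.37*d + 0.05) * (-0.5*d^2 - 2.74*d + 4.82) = -1.815*d^4 - 9.7612*d^3 + 18.4854*d^2 - 1.9204*d + 0.241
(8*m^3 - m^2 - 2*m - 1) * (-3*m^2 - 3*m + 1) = -24*m^5 - 21*m^4 + 17*m^3 + 8*m^2 + m - 1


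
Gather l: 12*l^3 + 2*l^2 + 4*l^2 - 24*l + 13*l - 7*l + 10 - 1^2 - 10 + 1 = 12*l^3 + 6*l^2 - 18*l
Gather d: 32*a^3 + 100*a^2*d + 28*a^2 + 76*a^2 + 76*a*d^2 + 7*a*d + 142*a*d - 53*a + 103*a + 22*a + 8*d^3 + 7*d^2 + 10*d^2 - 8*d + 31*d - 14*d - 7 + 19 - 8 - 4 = 32*a^3 + 104*a^2 + 72*a + 8*d^3 + d^2*(76*a + 17) + d*(100*a^2 + 149*a + 9)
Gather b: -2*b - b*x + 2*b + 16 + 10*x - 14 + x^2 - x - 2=-b*x + x^2 + 9*x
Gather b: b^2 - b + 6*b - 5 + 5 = b^2 + 5*b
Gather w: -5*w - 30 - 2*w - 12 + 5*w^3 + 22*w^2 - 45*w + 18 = 5*w^3 + 22*w^2 - 52*w - 24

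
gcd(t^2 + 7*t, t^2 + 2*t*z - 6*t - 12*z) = 1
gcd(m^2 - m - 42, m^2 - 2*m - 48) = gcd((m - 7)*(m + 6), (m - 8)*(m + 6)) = m + 6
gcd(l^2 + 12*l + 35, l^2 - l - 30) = l + 5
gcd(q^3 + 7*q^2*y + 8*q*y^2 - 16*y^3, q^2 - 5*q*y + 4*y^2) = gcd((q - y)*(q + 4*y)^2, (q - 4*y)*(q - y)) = -q + y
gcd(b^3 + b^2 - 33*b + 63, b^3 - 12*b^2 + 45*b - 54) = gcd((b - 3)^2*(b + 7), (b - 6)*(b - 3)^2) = b^2 - 6*b + 9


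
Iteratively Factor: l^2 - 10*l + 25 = (l - 5)*(l - 5)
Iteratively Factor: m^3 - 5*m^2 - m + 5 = (m - 5)*(m^2 - 1) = (m - 5)*(m + 1)*(m - 1)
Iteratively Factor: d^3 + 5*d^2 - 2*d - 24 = (d - 2)*(d^2 + 7*d + 12) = (d - 2)*(d + 3)*(d + 4)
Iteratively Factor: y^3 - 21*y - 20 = (y - 5)*(y^2 + 5*y + 4) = (y - 5)*(y + 4)*(y + 1)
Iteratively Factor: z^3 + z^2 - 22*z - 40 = (z + 4)*(z^2 - 3*z - 10) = (z + 2)*(z + 4)*(z - 5)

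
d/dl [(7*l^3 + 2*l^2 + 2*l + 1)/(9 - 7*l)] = (-98*l^3 + 175*l^2 + 36*l + 25)/(49*l^2 - 126*l + 81)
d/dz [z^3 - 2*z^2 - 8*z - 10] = 3*z^2 - 4*z - 8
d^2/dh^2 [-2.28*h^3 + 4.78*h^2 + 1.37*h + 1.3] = 9.56 - 13.68*h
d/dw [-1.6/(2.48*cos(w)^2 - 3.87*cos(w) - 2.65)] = (6.192 - 7.936*cos(w))*sin(w)/(-2.48*cos(w)^2 + 3.87*cos(w) + 2.65)^2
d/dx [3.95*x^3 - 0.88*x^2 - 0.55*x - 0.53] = 11.85*x^2 - 1.76*x - 0.55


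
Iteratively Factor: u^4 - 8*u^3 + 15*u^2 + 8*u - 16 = (u - 1)*(u^3 - 7*u^2 + 8*u + 16) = (u - 4)*(u - 1)*(u^2 - 3*u - 4) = (u - 4)^2*(u - 1)*(u + 1)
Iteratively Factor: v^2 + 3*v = (v + 3)*(v)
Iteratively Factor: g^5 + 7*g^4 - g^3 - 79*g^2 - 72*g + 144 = (g - 3)*(g^4 + 10*g^3 + 29*g^2 + 8*g - 48) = (g - 3)*(g - 1)*(g^3 + 11*g^2 + 40*g + 48) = (g - 3)*(g - 1)*(g + 4)*(g^2 + 7*g + 12) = (g - 3)*(g - 1)*(g + 3)*(g + 4)*(g + 4)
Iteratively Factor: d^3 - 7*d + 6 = (d - 2)*(d^2 + 2*d - 3) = (d - 2)*(d - 1)*(d + 3)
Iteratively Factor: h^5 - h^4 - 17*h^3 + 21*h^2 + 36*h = (h + 4)*(h^4 - 5*h^3 + 3*h^2 + 9*h) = (h + 1)*(h + 4)*(h^3 - 6*h^2 + 9*h) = (h - 3)*(h + 1)*(h + 4)*(h^2 - 3*h) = (h - 3)^2*(h + 1)*(h + 4)*(h)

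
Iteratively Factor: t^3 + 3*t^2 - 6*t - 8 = (t + 1)*(t^2 + 2*t - 8) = (t - 2)*(t + 1)*(t + 4)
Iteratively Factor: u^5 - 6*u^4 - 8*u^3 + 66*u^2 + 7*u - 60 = (u - 5)*(u^4 - u^3 - 13*u^2 + u + 12) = (u - 5)*(u + 3)*(u^3 - 4*u^2 - u + 4) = (u - 5)*(u - 1)*(u + 3)*(u^2 - 3*u - 4) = (u - 5)*(u - 1)*(u + 1)*(u + 3)*(u - 4)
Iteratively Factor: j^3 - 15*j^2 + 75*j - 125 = (j - 5)*(j^2 - 10*j + 25) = (j - 5)^2*(j - 5)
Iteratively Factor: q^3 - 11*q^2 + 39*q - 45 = (q - 3)*(q^2 - 8*q + 15) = (q - 3)^2*(q - 5)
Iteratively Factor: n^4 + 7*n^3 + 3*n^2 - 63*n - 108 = (n + 3)*(n^3 + 4*n^2 - 9*n - 36) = (n + 3)*(n + 4)*(n^2 - 9) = (n + 3)^2*(n + 4)*(n - 3)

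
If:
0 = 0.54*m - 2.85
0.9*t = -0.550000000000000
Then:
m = 5.28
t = -0.61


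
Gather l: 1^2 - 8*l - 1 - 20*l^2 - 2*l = -20*l^2 - 10*l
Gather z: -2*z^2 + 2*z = -2*z^2 + 2*z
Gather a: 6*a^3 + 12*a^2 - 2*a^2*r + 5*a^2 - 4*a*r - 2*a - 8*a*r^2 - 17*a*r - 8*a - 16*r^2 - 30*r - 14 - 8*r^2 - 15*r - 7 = 6*a^3 + a^2*(17 - 2*r) + a*(-8*r^2 - 21*r - 10) - 24*r^2 - 45*r - 21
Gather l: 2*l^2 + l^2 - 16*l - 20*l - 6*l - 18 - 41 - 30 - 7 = 3*l^2 - 42*l - 96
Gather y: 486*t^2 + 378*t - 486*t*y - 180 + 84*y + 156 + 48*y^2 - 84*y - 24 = 486*t^2 - 486*t*y + 378*t + 48*y^2 - 48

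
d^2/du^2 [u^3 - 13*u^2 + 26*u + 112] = 6*u - 26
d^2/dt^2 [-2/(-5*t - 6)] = 100/(5*t + 6)^3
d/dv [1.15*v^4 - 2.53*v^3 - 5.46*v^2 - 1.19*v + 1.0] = 4.6*v^3 - 7.59*v^2 - 10.92*v - 1.19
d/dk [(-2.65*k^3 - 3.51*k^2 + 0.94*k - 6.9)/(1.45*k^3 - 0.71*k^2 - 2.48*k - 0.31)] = (6.971*k^4 + 10.418*k^3 + 41.8517*k^2 - 7.6218*k - 17.4034)/(2.1025*k^6 - 2.059*k^5 - 6.6879*k^4 + 2.6226*k^3 + 6.5906*k^2 + 1.5376*k + 0.0961)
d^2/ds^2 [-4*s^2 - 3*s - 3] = -8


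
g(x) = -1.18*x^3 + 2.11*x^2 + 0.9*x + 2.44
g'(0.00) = 0.90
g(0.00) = 2.44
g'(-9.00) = -323.82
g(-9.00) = 1025.47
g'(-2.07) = -23.00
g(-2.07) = 20.08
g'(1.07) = 1.36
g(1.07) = 4.37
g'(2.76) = -14.42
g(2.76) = -3.81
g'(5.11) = -69.97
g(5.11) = -95.32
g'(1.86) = -3.50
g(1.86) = 3.82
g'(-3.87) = -68.45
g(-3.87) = 98.95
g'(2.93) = -17.13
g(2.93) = -6.49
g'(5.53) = -84.02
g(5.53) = -127.61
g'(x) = -3.54*x^2 + 4.22*x + 0.9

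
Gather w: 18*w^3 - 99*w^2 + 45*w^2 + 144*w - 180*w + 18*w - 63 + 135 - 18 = 18*w^3 - 54*w^2 - 18*w + 54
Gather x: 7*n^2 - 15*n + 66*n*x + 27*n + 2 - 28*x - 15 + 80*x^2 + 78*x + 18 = 7*n^2 + 12*n + 80*x^2 + x*(66*n + 50) + 5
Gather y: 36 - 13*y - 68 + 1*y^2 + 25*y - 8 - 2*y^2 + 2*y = -y^2 + 14*y - 40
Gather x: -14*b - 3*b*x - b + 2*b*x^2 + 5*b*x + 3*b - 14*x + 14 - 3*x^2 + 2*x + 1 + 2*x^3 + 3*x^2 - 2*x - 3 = 2*b*x^2 - 12*b + 2*x^3 + x*(2*b - 14) + 12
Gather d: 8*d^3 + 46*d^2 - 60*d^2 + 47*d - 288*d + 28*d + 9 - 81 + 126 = 8*d^3 - 14*d^2 - 213*d + 54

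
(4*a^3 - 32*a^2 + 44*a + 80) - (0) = 4*a^3 - 32*a^2 + 44*a + 80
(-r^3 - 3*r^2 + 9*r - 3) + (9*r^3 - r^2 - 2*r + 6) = 8*r^3 - 4*r^2 + 7*r + 3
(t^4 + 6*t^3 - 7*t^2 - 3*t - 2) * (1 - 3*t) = -3*t^5 - 17*t^4 + 27*t^3 + 2*t^2 + 3*t - 2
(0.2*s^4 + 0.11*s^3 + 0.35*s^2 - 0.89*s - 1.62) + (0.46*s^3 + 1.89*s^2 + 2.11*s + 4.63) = 0.2*s^4 + 0.57*s^3 + 2.24*s^2 + 1.22*s + 3.01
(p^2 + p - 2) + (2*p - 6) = p^2 + 3*p - 8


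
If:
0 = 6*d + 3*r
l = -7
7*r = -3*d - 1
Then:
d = 1/11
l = -7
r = -2/11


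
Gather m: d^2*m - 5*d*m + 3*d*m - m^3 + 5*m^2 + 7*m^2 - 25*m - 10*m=-m^3 + 12*m^2 + m*(d^2 - 2*d - 35)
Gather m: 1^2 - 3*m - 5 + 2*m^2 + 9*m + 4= 2*m^2 + 6*m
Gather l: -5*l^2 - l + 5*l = -5*l^2 + 4*l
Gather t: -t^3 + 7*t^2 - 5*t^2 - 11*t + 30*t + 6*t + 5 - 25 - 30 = -t^3 + 2*t^2 + 25*t - 50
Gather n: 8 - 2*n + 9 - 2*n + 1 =18 - 4*n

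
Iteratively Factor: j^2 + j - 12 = (j - 3)*(j + 4)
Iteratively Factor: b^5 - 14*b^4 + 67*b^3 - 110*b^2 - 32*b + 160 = (b + 1)*(b^4 - 15*b^3 + 82*b^2 - 192*b + 160) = (b - 4)*(b + 1)*(b^3 - 11*b^2 + 38*b - 40) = (b - 4)*(b - 2)*(b + 1)*(b^2 - 9*b + 20) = (b - 5)*(b - 4)*(b - 2)*(b + 1)*(b - 4)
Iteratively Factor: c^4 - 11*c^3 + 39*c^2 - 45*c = (c - 3)*(c^3 - 8*c^2 + 15*c) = (c - 5)*(c - 3)*(c^2 - 3*c) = c*(c - 5)*(c - 3)*(c - 3)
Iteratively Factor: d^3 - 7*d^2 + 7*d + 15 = (d - 3)*(d^2 - 4*d - 5) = (d - 3)*(d + 1)*(d - 5)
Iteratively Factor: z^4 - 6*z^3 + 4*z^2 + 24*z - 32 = (z - 2)*(z^3 - 4*z^2 - 4*z + 16) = (z - 2)*(z + 2)*(z^2 - 6*z + 8) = (z - 4)*(z - 2)*(z + 2)*(z - 2)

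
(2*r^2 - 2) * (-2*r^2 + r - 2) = -4*r^4 + 2*r^3 - 2*r + 4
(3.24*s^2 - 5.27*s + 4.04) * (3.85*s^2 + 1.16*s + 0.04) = 12.474*s^4 - 16.5311*s^3 + 9.5704*s^2 + 4.4756*s + 0.1616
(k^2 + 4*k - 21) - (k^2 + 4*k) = -21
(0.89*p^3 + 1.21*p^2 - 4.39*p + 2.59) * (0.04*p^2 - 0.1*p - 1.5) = 0.0356*p^5 - 0.0406*p^4 - 1.6316*p^3 - 1.2724*p^2 + 6.326*p - 3.885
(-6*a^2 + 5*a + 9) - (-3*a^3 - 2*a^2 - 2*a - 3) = 3*a^3 - 4*a^2 + 7*a + 12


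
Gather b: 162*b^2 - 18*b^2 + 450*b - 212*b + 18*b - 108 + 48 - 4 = 144*b^2 + 256*b - 64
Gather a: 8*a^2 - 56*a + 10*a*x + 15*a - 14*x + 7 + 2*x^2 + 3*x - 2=8*a^2 + a*(10*x - 41) + 2*x^2 - 11*x + 5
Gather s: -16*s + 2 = 2 - 16*s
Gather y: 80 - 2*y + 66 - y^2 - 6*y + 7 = -y^2 - 8*y + 153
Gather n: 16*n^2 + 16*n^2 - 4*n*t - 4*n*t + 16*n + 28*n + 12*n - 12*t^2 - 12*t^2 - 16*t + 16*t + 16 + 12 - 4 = 32*n^2 + n*(56 - 8*t) - 24*t^2 + 24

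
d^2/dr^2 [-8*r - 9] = 0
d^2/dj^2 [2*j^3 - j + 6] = 12*j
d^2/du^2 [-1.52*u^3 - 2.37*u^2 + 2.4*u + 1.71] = -9.12*u - 4.74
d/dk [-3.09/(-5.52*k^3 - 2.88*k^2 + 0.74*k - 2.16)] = (-51.1704*k^2 - 17.7984*k + 2.2866)/(5.52*k^3 + 2.88*k^2 - 0.74*k + 2.16)^2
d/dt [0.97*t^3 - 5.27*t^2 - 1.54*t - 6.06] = 2.91*t^2 - 10.54*t - 1.54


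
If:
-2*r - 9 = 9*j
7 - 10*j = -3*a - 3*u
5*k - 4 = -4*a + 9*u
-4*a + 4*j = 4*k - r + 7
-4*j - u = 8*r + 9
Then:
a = -23366/6239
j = -5569/6239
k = 6125/6239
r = -3015/6239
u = -9755/6239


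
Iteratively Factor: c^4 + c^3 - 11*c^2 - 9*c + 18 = (c + 2)*(c^3 - c^2 - 9*c + 9) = (c + 2)*(c + 3)*(c^2 - 4*c + 3) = (c - 1)*(c + 2)*(c + 3)*(c - 3)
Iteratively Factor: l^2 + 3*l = (l + 3)*(l)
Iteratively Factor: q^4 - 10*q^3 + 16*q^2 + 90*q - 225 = (q - 3)*(q^3 - 7*q^2 - 5*q + 75) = (q - 5)*(q - 3)*(q^2 - 2*q - 15) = (q - 5)^2*(q - 3)*(q + 3)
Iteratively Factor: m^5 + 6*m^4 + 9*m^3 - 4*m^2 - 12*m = (m - 1)*(m^4 + 7*m^3 + 16*m^2 + 12*m) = (m - 1)*(m + 2)*(m^3 + 5*m^2 + 6*m) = m*(m - 1)*(m + 2)*(m^2 + 5*m + 6) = m*(m - 1)*(m + 2)*(m + 3)*(m + 2)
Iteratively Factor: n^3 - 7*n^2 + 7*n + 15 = (n - 5)*(n^2 - 2*n - 3) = (n - 5)*(n - 3)*(n + 1)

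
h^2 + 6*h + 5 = (h + 1)*(h + 5)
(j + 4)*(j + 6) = j^2 + 10*j + 24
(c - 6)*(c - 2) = c^2 - 8*c + 12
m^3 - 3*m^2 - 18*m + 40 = (m - 5)*(m - 2)*(m + 4)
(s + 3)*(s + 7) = s^2 + 10*s + 21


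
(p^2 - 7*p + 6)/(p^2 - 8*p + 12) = (p - 1)/(p - 2)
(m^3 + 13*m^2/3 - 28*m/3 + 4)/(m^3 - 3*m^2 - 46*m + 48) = (m - 2/3)/(m - 8)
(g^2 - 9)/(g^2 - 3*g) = (g + 3)/g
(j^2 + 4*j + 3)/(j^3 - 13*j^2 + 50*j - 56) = (j^2 + 4*j + 3)/(j^3 - 13*j^2 + 50*j - 56)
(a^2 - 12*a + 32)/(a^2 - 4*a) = (a - 8)/a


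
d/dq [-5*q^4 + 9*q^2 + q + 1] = -20*q^3 + 18*q + 1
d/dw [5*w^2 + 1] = 10*w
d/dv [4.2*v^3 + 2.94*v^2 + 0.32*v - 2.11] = 12.6*v^2 + 5.88*v + 0.32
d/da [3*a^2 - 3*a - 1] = 6*a - 3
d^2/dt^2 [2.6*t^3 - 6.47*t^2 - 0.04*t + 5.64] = 15.6*t - 12.94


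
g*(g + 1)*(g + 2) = g^3 + 3*g^2 + 2*g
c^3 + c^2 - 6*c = c*(c - 2)*(c + 3)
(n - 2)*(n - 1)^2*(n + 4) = n^4 - 11*n^2 + 18*n - 8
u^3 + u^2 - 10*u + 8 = (u - 2)*(u - 1)*(u + 4)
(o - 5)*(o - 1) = o^2 - 6*o + 5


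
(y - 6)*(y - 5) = y^2 - 11*y + 30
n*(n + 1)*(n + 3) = n^3 + 4*n^2 + 3*n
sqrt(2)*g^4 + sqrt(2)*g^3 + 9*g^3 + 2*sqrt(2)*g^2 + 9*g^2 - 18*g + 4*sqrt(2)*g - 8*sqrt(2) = (g - 1)*(g + 2)*(g + 4*sqrt(2))*(sqrt(2)*g + 1)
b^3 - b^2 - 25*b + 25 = (b - 5)*(b - 1)*(b + 5)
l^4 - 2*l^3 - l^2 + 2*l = l*(l - 2)*(l - 1)*(l + 1)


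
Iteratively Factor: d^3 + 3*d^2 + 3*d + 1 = (d + 1)*(d^2 + 2*d + 1) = (d + 1)^2*(d + 1)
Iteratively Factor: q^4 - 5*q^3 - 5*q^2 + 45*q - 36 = (q - 4)*(q^3 - q^2 - 9*q + 9) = (q - 4)*(q + 3)*(q^2 - 4*q + 3) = (q - 4)*(q - 3)*(q + 3)*(q - 1)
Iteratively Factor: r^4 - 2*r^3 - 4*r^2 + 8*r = (r - 2)*(r^3 - 4*r) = r*(r - 2)*(r^2 - 4) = r*(r - 2)^2*(r + 2)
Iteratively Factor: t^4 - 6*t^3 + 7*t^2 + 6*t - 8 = (t + 1)*(t^3 - 7*t^2 + 14*t - 8) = (t - 4)*(t + 1)*(t^2 - 3*t + 2) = (t - 4)*(t - 1)*(t + 1)*(t - 2)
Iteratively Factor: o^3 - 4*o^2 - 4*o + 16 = (o - 4)*(o^2 - 4) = (o - 4)*(o + 2)*(o - 2)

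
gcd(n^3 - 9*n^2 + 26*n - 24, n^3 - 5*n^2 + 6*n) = n^2 - 5*n + 6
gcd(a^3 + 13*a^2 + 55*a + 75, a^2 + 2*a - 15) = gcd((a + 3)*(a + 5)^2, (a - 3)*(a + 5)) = a + 5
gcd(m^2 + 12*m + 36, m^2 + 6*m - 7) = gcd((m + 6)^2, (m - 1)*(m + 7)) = 1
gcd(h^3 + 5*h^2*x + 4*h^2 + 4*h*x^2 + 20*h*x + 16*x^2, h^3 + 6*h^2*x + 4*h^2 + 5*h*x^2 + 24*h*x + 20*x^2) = h^2 + h*x + 4*h + 4*x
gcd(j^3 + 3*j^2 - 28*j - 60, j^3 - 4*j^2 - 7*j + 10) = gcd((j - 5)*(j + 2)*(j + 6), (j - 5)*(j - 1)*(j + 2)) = j^2 - 3*j - 10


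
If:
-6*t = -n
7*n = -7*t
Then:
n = 0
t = 0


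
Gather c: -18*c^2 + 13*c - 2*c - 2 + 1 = -18*c^2 + 11*c - 1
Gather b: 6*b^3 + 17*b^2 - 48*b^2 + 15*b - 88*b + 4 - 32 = 6*b^3 - 31*b^2 - 73*b - 28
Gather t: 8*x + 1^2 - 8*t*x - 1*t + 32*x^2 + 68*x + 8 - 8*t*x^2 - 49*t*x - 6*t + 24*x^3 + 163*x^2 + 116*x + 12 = t*(-8*x^2 - 57*x - 7) + 24*x^3 + 195*x^2 + 192*x + 21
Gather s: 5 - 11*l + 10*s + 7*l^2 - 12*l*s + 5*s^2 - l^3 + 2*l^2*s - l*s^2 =-l^3 + 7*l^2 - 11*l + s^2*(5 - l) + s*(2*l^2 - 12*l + 10) + 5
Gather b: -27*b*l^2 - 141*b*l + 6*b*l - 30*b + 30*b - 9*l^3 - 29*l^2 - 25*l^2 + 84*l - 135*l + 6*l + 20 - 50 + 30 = b*(-27*l^2 - 135*l) - 9*l^3 - 54*l^2 - 45*l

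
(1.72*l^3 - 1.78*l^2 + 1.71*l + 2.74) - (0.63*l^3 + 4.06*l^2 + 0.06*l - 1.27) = 1.09*l^3 - 5.84*l^2 + 1.65*l + 4.01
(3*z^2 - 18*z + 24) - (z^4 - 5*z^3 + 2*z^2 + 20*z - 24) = -z^4 + 5*z^3 + z^2 - 38*z + 48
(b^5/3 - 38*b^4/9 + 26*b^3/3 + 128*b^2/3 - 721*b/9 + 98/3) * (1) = b^5/3 - 38*b^4/9 + 26*b^3/3 + 128*b^2/3 - 721*b/9 + 98/3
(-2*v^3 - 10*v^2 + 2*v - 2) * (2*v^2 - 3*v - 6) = -4*v^5 - 14*v^4 + 46*v^3 + 50*v^2 - 6*v + 12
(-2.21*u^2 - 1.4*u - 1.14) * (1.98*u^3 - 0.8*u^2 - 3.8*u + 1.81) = -4.3758*u^5 - 1.004*u^4 + 7.2608*u^3 + 2.2319*u^2 + 1.798*u - 2.0634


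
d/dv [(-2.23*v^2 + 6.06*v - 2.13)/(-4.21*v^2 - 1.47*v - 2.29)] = (28.7907*v^2 - 7.7212*v - 17.0085)/(17.7241*v^4 + 12.3774*v^3 + 21.4427*v^2 + 6.7326*v + 5.2441)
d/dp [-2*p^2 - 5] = -4*p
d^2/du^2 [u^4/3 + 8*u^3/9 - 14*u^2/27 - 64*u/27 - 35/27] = 4*u^2 + 16*u/3 - 28/27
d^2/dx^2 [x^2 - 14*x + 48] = 2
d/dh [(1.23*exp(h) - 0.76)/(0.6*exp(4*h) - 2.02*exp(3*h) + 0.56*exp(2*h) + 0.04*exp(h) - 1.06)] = (-2.214*exp(4*h) + 6.7932*exp(3*h) - 5.2944*exp(2*h) + 0.8512*exp(h) - 1.2734)*exp(h)/(0.36*exp(8*h) - 2.424*exp(7*h) + 4.7524*exp(6*h) - 2.2144*exp(5*h) - 1.12*exp(4*h) + 4.3272*exp(3*h) - 1.1856*exp(2*h) - 0.0848*exp(h) + 1.1236)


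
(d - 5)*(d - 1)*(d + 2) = d^3 - 4*d^2 - 7*d + 10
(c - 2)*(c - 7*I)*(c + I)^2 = c^4 - 2*c^3 - 5*I*c^3 + 13*c^2 + 10*I*c^2 - 26*c + 7*I*c - 14*I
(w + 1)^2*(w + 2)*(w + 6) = w^4 + 10*w^3 + 29*w^2 + 32*w + 12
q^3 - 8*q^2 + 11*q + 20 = (q - 5)*(q - 4)*(q + 1)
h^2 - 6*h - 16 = (h - 8)*(h + 2)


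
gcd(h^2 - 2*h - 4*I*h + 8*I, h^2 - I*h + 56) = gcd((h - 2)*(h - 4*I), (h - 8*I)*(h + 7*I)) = 1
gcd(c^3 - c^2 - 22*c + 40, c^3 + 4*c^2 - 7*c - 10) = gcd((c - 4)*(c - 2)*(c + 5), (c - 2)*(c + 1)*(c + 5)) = c^2 + 3*c - 10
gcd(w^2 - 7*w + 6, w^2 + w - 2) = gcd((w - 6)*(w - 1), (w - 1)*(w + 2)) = w - 1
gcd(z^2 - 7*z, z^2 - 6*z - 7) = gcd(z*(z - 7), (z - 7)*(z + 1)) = z - 7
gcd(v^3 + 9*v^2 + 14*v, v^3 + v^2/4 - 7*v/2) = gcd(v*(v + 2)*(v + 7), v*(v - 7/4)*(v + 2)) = v^2 + 2*v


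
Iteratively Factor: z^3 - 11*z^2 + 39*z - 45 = (z - 3)*(z^2 - 8*z + 15) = (z - 5)*(z - 3)*(z - 3)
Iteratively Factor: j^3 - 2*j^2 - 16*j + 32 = (j - 4)*(j^2 + 2*j - 8) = (j - 4)*(j - 2)*(j + 4)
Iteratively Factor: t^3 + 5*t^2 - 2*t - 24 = (t + 4)*(t^2 + t - 6) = (t - 2)*(t + 4)*(t + 3)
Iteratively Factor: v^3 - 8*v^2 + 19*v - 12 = (v - 3)*(v^2 - 5*v + 4) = (v - 4)*(v - 3)*(v - 1)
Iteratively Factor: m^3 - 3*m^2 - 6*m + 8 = (m - 1)*(m^2 - 2*m - 8) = (m - 1)*(m + 2)*(m - 4)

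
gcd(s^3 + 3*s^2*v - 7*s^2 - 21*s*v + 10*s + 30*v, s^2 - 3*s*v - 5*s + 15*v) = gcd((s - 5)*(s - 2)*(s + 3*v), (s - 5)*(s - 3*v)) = s - 5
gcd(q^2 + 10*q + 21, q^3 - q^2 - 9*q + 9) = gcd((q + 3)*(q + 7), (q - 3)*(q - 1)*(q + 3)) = q + 3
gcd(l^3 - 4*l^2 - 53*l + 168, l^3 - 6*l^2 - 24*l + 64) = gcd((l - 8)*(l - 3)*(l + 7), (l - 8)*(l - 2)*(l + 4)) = l - 8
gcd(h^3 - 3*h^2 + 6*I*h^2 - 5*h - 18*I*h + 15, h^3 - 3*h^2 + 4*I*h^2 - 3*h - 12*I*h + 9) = h^2 + h*(-3 + I) - 3*I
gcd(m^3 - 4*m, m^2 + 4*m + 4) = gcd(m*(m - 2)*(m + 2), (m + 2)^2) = m + 2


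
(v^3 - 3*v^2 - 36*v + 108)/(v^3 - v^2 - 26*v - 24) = (v^2 + 3*v - 18)/(v^2 + 5*v + 4)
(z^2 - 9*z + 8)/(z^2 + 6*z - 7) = (z - 8)/(z + 7)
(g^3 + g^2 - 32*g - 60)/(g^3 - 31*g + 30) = (g^3 + g^2 - 32*g - 60)/(g^3 - 31*g + 30)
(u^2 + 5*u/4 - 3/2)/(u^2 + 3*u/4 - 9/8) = 2*(u + 2)/(2*u + 3)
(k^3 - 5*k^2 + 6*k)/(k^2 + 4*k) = (k^2 - 5*k + 6)/(k + 4)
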